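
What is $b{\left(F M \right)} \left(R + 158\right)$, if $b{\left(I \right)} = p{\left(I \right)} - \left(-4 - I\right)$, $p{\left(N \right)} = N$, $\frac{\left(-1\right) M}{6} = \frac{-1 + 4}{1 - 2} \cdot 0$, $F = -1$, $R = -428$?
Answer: $-1080$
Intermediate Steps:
$M = 0$ ($M = - 6 \frac{-1 + 4}{1 - 2} \cdot 0 = - 6 \frac{3}{-1} \cdot 0 = - 6 \cdot 3 \left(-1\right) 0 = - 6 \left(\left(-3\right) 0\right) = \left(-6\right) 0 = 0$)
$b{\left(I \right)} = 4 + 2 I$ ($b{\left(I \right)} = I - \left(-4 - I\right) = I + \left(4 + I\right) = 4 + 2 I$)
$b{\left(F M \right)} \left(R + 158\right) = \left(4 + 2 \left(\left(-1\right) 0\right)\right) \left(-428 + 158\right) = \left(4 + 2 \cdot 0\right) \left(-270\right) = \left(4 + 0\right) \left(-270\right) = 4 \left(-270\right) = -1080$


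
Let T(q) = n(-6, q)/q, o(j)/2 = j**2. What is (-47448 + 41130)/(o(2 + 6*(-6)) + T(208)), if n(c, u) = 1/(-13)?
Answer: -17083872/6251647 ≈ -2.7327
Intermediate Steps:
n(c, u) = -1/13
o(j) = 2*j**2
T(q) = -1/(13*q)
(-47448 + 41130)/(o(2 + 6*(-6)) + T(208)) = (-47448 + 41130)/(2*(2 + 6*(-6))**2 - 1/13/208) = -6318/(2*(2 - 36)**2 - 1/13*1/208) = -6318/(2*(-34)**2 - 1/2704) = -6318/(2*1156 - 1/2704) = -6318/(2312 - 1/2704) = -6318/6251647/2704 = -6318*2704/6251647 = -17083872/6251647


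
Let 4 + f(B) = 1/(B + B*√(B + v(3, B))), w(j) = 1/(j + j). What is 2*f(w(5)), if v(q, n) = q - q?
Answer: 128/9 - 20*√10/9 ≈ 7.1949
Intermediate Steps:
v(q, n) = 0
w(j) = 1/(2*j)
f(B) = -4 + 1/(B + B^(3/2)) (f(B) = -4 + 1/(B + B*√(B + 0)) = -4 + 1/(B + B*√B) = -4 + 1/(B + B^(3/2)))
2*f(w(5)) = 2*((1 - 2/5 - 4*√10/100)/((½)/5 + ((½)/5)^(3/2))) = 2*((1 - 2/5 - 4*√10/100)/((½)*(⅕) + ((½)*(⅕))^(3/2))) = 2*((1 - 4*⅒ - √10/25)/(⅒ + (⅒)^(3/2))) = 2*((1 - ⅖ - √10/25)/(⅒ + √10/100)) = 2*((⅗ - √10/25)/(⅒ + √10/100)) = 2*(⅗ - √10/25)/(⅒ + √10/100)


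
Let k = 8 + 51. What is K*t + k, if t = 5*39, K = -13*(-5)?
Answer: 12734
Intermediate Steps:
k = 59
K = 65
t = 195
K*t + k = 65*195 + 59 = 12675 + 59 = 12734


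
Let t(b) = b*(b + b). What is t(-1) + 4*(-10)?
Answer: -38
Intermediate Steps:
t(b) = 2*b**2 (t(b) = b*(2*b) = 2*b**2)
t(-1) + 4*(-10) = 2*(-1)**2 + 4*(-10) = 2*1 - 40 = 2 - 40 = -38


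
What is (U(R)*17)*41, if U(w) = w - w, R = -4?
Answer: 0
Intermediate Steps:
U(w) = 0
(U(R)*17)*41 = (0*17)*41 = 0*41 = 0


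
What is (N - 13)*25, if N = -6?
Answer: -475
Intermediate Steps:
(N - 13)*25 = (-6 - 13)*25 = -19*25 = -475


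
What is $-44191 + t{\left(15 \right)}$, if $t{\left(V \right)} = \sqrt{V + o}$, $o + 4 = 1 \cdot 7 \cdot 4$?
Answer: $-44191 + \sqrt{39} \approx -44185.0$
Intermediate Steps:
$o = 24$ ($o = -4 + 1 \cdot 7 \cdot 4 = -4 + 7 \cdot 4 = -4 + 28 = 24$)
$t{\left(V \right)} = \sqrt{24 + V}$ ($t{\left(V \right)} = \sqrt{V + 24} = \sqrt{24 + V}$)
$-44191 + t{\left(15 \right)} = -44191 + \sqrt{24 + 15} = -44191 + \sqrt{39}$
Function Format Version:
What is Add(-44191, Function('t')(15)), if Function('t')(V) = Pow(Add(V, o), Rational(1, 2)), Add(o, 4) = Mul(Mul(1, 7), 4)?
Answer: Add(-44191, Pow(39, Rational(1, 2))) ≈ -44185.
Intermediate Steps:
o = 24 (o = Add(-4, Mul(Mul(1, 7), 4)) = Add(-4, Mul(7, 4)) = Add(-4, 28) = 24)
Function('t')(V) = Pow(Add(24, V), Rational(1, 2)) (Function('t')(V) = Pow(Add(V, 24), Rational(1, 2)) = Pow(Add(24, V), Rational(1, 2)))
Add(-44191, Function('t')(15)) = Add(-44191, Pow(Add(24, 15), Rational(1, 2))) = Add(-44191, Pow(39, Rational(1, 2)))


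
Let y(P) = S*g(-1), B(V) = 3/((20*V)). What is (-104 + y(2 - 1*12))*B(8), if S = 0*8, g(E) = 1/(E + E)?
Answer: -39/20 ≈ -1.9500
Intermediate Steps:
B(V) = 3/(20*V) (B(V) = 3*(1/(20*V)) = 3/(20*V))
g(E) = 1/(2*E)
S = 0
y(P) = 0 (y(P) = 0*((½)/(-1)) = 0*((½)*(-1)) = 0*(-½) = 0)
(-104 + y(2 - 1*12))*B(8) = (-104 + 0)*((3/20)/8) = -78/(5*8) = -104*3/160 = -39/20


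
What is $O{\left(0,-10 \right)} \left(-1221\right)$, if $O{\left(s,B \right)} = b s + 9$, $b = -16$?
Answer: $-10989$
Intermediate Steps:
$O{\left(s,B \right)} = 9 - 16 s$ ($O{\left(s,B \right)} = - 16 s + 9 = 9 - 16 s$)
$O{\left(0,-10 \right)} \left(-1221\right) = \left(9 - 0\right) \left(-1221\right) = \left(9 + 0\right) \left(-1221\right) = 9 \left(-1221\right) = -10989$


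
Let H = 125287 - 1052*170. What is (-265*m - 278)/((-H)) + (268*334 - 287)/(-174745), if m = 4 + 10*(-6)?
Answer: -148908649/623874599 ≈ -0.23868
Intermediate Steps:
m = -56 (m = 4 - 60 = -56)
H = -53553 (H = 125287 - 178840 = -53553)
(-265*m - 278)/((-H)) + (268*334 - 287)/(-174745) = (-265*(-56) - 278)/((-1*(-53553))) + (268*334 - 287)/(-174745) = (14840 - 278)/53553 + (89512 - 287)*(-1/174745) = 14562*(1/53553) + 89225*(-1/174745) = 4854/17851 - 17845/34949 = -148908649/623874599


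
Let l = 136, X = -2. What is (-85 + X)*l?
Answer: -11832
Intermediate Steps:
(-85 + X)*l = (-85 - 2)*136 = -87*136 = -11832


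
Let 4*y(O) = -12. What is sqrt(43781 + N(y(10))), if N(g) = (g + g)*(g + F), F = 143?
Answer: sqrt(42941) ≈ 207.22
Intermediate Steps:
y(O) = -3 (y(O) = (1/4)*(-12) = -3)
N(g) = 2*g*(143 + g) (N(g) = (g + g)*(g + 143) = (2*g)*(143 + g) = 2*g*(143 + g))
sqrt(43781 + N(y(10))) = sqrt(43781 + 2*(-3)*(143 - 3)) = sqrt(43781 + 2*(-3)*140) = sqrt(43781 - 840) = sqrt(42941)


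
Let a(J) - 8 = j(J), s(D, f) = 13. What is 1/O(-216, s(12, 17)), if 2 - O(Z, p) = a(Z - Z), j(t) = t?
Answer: -1/6 ≈ -0.16667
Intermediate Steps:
a(J) = 8 + J
O(Z, p) = -6 (O(Z, p) = 2 - (8 + (Z - Z)) = 2 - (8 + 0) = 2 - 1*8 = 2 - 8 = -6)
1/O(-216, s(12, 17)) = 1/(-6) = -1/6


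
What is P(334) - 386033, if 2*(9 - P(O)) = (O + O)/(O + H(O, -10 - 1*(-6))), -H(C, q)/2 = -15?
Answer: -70256535/182 ≈ -3.8603e+5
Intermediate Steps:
H(C, q) = 30 (H(C, q) = -2*(-15) = 30)
P(O) = 9 - O/(30 + O) (P(O) = 9 - (O + O)/(2*(O + 30)) = 9 - 2*O/(2*(30 + O)) = 9 - O/(30 + O))
P(334) - 386033 = 2*(135 + 4*334)/(30 + 334) - 386033 = 2*(135 + 1336)/364 - 386033 = 2*(1/364)*1471 - 386033 = 1471/182 - 386033 = -70256535/182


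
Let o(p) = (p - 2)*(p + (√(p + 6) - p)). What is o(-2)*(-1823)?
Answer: 14584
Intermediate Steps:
o(p) = √(6 + p)*(-2 + p) (o(p) = (-2 + p)*(p + (√(6 + p) - p)) = (-2 + p)*√(6 + p) = √(6 + p)*(-2 + p))
o(-2)*(-1823) = (√(6 - 2)*(-2 - 2))*(-1823) = (√4*(-4))*(-1823) = (2*(-4))*(-1823) = -8*(-1823) = 14584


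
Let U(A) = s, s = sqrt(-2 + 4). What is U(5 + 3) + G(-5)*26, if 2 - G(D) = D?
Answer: 182 + sqrt(2) ≈ 183.41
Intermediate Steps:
G(D) = 2 - D
s = sqrt(2) ≈ 1.4142
U(A) = sqrt(2)
U(5 + 3) + G(-5)*26 = sqrt(2) + (2 - 1*(-5))*26 = sqrt(2) + (2 + 5)*26 = sqrt(2) + 7*26 = sqrt(2) + 182 = 182 + sqrt(2)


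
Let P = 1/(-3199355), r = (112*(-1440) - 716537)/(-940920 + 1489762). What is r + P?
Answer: -2808448756877/1755940396910 ≈ -1.5994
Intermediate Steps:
r = -877817/548842 (r = (-161280 - 716537)/548842 = -877817*1/548842 = -877817/548842 ≈ -1.5994)
P = -1/3199355 ≈ -3.1256e-7
r + P = -877817/548842 - 1/3199355 = -2808448756877/1755940396910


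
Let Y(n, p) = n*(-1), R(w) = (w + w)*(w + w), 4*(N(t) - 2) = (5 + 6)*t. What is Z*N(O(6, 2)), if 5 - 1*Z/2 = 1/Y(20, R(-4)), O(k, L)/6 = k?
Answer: 10201/10 ≈ 1020.1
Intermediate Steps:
O(k, L) = 6*k
N(t) = 2 + 11*t/4 (N(t) = 2 + ((5 + 6)*t)/4 = 2 + (11*t)/4 = 2 + 11*t/4)
R(w) = 4*w² (R(w) = (2*w)*(2*w) = 4*w²)
Y(n, p) = -n
Z = 101/10 (Z = 10 - 2/((-1*20)) = 10 - 2/(-20) = 10 - 2*(-1/20) = 10 + ⅒ = 101/10 ≈ 10.100)
Z*N(O(6, 2)) = 101*(2 + 11*(6*6)/4)/10 = 101*(2 + (11/4)*36)/10 = 101*(2 + 99)/10 = (101/10)*101 = 10201/10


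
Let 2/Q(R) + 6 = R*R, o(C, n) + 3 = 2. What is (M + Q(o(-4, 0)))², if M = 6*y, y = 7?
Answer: 43264/25 ≈ 1730.6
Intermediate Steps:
o(C, n) = -1 (o(C, n) = -3 + 2 = -1)
Q(R) = 2/(-6 + R²) (Q(R) = 2/(-6 + R*R) = 2/(-6 + R²))
M = 42 (M = 6*7 = 42)
(M + Q(o(-4, 0)))² = (42 + 2/(-6 + (-1)²))² = (42 + 2/(-6 + 1))² = (42 + 2/(-5))² = (42 + 2*(-⅕))² = (42 - ⅖)² = (208/5)² = 43264/25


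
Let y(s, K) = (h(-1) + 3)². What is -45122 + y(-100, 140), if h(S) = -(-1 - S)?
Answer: -45113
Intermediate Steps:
h(S) = 1 + S
y(s, K) = 9 (y(s, K) = ((1 - 1) + 3)² = (0 + 3)² = 3² = 9)
-45122 + y(-100, 140) = -45122 + 9 = -45113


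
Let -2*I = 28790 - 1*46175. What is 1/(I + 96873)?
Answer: 2/211131 ≈ 9.4728e-6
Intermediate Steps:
I = 17385/2 (I = -(28790 - 1*46175)/2 = -(28790 - 46175)/2 = -½*(-17385) = 17385/2 ≈ 8692.5)
1/(I + 96873) = 1/(17385/2 + 96873) = 1/(211131/2) = 2/211131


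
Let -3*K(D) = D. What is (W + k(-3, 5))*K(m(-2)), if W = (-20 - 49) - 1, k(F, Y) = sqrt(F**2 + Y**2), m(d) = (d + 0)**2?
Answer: 280/3 - 4*sqrt(34)/3 ≈ 85.559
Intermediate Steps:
m(d) = d**2
K(D) = -D/3
W = -70 (W = -69 - 1 = -70)
(W + k(-3, 5))*K(m(-2)) = (-70 + sqrt((-3)**2 + 5**2))*(-1/3*(-2)**2) = (-70 + sqrt(9 + 25))*(-1/3*4) = (-70 + sqrt(34))*(-4/3) = 280/3 - 4*sqrt(34)/3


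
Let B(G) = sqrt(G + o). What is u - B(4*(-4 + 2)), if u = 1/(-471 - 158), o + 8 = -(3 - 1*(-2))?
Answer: -1/629 - I*sqrt(21) ≈ -0.0015898 - 4.5826*I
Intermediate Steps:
o = -13 (o = -8 - (3 - 1*(-2)) = -8 - (3 + 2) = -8 - 1*5 = -8 - 5 = -13)
B(G) = sqrt(-13 + G) (B(G) = sqrt(G - 13) = sqrt(-13 + G))
u = -1/629 (u = 1/(-629) = -1/629 ≈ -0.0015898)
u - B(4*(-4 + 2)) = -1/629 - sqrt(-13 + 4*(-4 + 2)) = -1/629 - sqrt(-13 + 4*(-2)) = -1/629 - sqrt(-13 - 8) = -1/629 - sqrt(-21) = -1/629 - I*sqrt(21)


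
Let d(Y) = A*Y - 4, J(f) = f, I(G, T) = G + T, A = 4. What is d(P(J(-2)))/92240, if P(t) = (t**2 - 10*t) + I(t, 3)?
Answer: 6/5765 ≈ 0.0010408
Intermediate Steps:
P(t) = 3 + t**2 - 9*t (P(t) = (t**2 - 10*t) + (t + 3) = (t**2 - 10*t) + (3 + t) = 3 + t**2 - 9*t)
d(Y) = -4 + 4*Y (d(Y) = 4*Y - 4 = -4 + 4*Y)
d(P(J(-2)))/92240 = (-4 + 4*(3 + (-2)**2 - 9*(-2)))/92240 = (-4 + 4*(3 + 4 + 18))*(1/92240) = (-4 + 4*25)*(1/92240) = (-4 + 100)*(1/92240) = 96*(1/92240) = 6/5765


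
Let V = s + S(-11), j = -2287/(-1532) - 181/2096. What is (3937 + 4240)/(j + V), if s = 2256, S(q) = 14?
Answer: 6564233936/1823412425 ≈ 3.6000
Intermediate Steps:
j = 1129065/802768 (j = -2287*(-1/1532) - 181*1/2096 = 2287/1532 - 181/2096 = 1129065/802768 ≈ 1.4065)
V = 2270 (V = 2256 + 14 = 2270)
(3937 + 4240)/(j + V) = (3937 + 4240)/(1129065/802768 + 2270) = 8177/(1823412425/802768) = 8177*(802768/1823412425) = 6564233936/1823412425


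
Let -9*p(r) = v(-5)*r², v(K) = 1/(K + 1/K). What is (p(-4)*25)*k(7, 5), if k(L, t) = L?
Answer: 7000/117 ≈ 59.829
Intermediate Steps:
v(K) = 1/(K + 1/K)
p(r) = 5*r²/234 (p(r) = -(-5/(1 + (-5)²))*r²/9 = -(-5/(1 + 25))*r²/9 = -(-5/26)*r²/9 = -(-5*1/26)*r²/9 = -(-5)*r²/234 = 5*r²/234)
(p(-4)*25)*k(7, 5) = (((5/234)*(-4)²)*25)*7 = (((5/234)*16)*25)*7 = ((40/117)*25)*7 = (1000/117)*7 = 7000/117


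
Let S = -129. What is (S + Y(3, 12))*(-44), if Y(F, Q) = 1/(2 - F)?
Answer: 5720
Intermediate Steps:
(S + Y(3, 12))*(-44) = (-129 - 1/(-2 + 3))*(-44) = (-129 - 1/1)*(-44) = (-129 - 1*1)*(-44) = (-129 - 1)*(-44) = -130*(-44) = 5720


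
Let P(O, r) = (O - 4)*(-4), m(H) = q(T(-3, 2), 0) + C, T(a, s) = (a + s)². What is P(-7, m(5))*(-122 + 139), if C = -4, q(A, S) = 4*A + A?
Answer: 748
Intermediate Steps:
q(A, S) = 5*A
m(H) = 1 (m(H) = 5*(-3 + 2)² - 4 = 5*(-1)² - 4 = 5*1 - 4 = 5 - 4 = 1)
P(O, r) = 16 - 4*O (P(O, r) = (-4 + O)*(-4) = 16 - 4*O)
P(-7, m(5))*(-122 + 139) = (16 - 4*(-7))*(-122 + 139) = (16 + 28)*17 = 44*17 = 748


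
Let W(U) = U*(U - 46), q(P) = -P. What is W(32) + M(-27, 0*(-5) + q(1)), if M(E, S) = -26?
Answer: -474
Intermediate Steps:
W(U) = U*(-46 + U)
W(32) + M(-27, 0*(-5) + q(1)) = 32*(-46 + 32) - 26 = 32*(-14) - 26 = -448 - 26 = -474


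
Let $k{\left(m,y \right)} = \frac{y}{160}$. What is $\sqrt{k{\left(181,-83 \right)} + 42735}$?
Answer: $\frac{\sqrt{68375170}}{40} \approx 206.72$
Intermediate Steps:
$k{\left(m,y \right)} = \frac{y}{160}$ ($k{\left(m,y \right)} = y \frac{1}{160} = \frac{y}{160}$)
$\sqrt{k{\left(181,-83 \right)} + 42735} = \sqrt{\frac{1}{160} \left(-83\right) + 42735} = \sqrt{- \frac{83}{160} + 42735} = \sqrt{\frac{6837517}{160}} = \frac{\sqrt{68375170}}{40}$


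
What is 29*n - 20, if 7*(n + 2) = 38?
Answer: 556/7 ≈ 79.429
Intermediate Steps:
n = 24/7 (n = -2 + (⅐)*38 = -2 + 38/7 = 24/7 ≈ 3.4286)
29*n - 20 = 29*(24/7) - 20 = 696/7 - 20 = 556/7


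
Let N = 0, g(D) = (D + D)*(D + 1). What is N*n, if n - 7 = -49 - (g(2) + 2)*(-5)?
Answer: 0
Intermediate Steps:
g(D) = 2*D*(1 + D) (g(D) = (2*D)*(1 + D) = 2*D*(1 + D))
n = 28 (n = 7 + (-49 - (2*2*(1 + 2) + 2)*(-5)) = 7 + (-49 - (2*2*3 + 2)*(-5)) = 7 + (-49 - (12 + 2)*(-5)) = 7 + (-49 - 14*(-5)) = 7 + (-49 - 1*(-70)) = 7 + (-49 + 70) = 7 + 21 = 28)
N*n = 0*28 = 0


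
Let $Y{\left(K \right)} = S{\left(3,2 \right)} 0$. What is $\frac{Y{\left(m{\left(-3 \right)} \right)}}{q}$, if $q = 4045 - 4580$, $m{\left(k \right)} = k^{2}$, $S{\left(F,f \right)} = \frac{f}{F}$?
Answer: $0$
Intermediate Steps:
$Y{\left(K \right)} = 0$ ($Y{\left(K \right)} = \frac{2}{3} \cdot 0 = 0$)
$q = -535$ ($q = 4045 - 4580 = -535$)
$\frac{Y{\left(m{\left(-3 \right)} \right)}}{q} = \frac{0}{-535} = 0 \left(- \frac{1}{535}\right) = 0$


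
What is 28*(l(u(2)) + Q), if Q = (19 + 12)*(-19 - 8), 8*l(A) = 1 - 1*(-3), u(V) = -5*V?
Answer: -23422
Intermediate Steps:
l(A) = ½ (l(A) = (1 - 1*(-3))/8 = (1 + 3)/8 = (⅛)*4 = ½)
Q = -837 (Q = 31*(-27) = -837)
28*(l(u(2)) + Q) = 28*(½ - 837) = 28*(-1673/2) = -23422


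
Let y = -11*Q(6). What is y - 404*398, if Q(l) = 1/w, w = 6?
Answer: -964763/6 ≈ -1.6079e+5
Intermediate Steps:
Q(l) = ⅙ (Q(l) = 1/6 = ⅙)
y = -11/6 (y = -11*⅙ = -11/6 ≈ -1.8333)
y - 404*398 = -11/6 - 404*398 = -11/6 - 160792 = -964763/6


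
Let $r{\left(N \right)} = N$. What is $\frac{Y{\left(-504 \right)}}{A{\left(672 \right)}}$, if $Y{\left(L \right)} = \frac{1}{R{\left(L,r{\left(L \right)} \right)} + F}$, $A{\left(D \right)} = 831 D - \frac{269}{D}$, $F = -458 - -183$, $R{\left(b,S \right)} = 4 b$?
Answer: $- \frac{672}{859734486185} \approx -7.8164 \cdot 10^{-10}$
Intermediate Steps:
$F = -275$ ($F = -458 + 183 = -275$)
$A{\left(D \right)} = - \frac{269}{D} + 831 D$
$Y{\left(L \right)} = \frac{1}{-275 + 4 L}$ ($Y{\left(L \right)} = \frac{1}{4 L - 275} = \frac{1}{-275 + 4 L}$)
$\frac{Y{\left(-504 \right)}}{A{\left(672 \right)}} = \frac{1}{\left(-275 + 4 \left(-504\right)\right) \left(- \frac{269}{672} + 831 \cdot 672\right)} = \frac{1}{\left(-275 - 2016\right) \left(\left(-269\right) \frac{1}{672} + 558432\right)} = \frac{1}{\left(-2291\right) \left(- \frac{269}{672} + 558432\right)} = - \frac{1}{2291 \cdot \frac{375266035}{672}} = \left(- \frac{1}{2291}\right) \frac{672}{375266035} = - \frac{672}{859734486185}$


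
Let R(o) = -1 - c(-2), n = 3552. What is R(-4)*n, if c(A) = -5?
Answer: 14208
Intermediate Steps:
R(o) = 4 (R(o) = -1 - 1*(-5) = -1 + 5 = 4)
R(-4)*n = 4*3552 = 14208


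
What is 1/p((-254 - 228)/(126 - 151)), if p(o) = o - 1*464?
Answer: -25/11118 ≈ -0.0022486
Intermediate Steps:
p(o) = -464 + o (p(o) = o - 464 = -464 + o)
1/p((-254 - 228)/(126 - 151)) = 1/(-464 + (-254 - 228)/(126 - 151)) = 1/(-464 - 482/(-25)) = 1/(-464 - 482*(-1/25)) = 1/(-464 + 482/25) = 1/(-11118/25) = -25/11118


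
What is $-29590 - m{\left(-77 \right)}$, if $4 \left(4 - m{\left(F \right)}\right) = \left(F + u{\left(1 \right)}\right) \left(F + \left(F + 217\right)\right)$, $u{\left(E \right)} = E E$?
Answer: $-30791$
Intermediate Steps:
$u{\left(E \right)} = E^{2}$
$m{\left(F \right)} = 4 - \frac{\left(1 + F\right) \left(217 + 2 F\right)}{4}$ ($m{\left(F \right)} = 4 - \frac{\left(F + 1^{2}\right) \left(F + \left(F + 217\right)\right)}{4} = 4 - \frac{\left(F + 1\right) \left(F + \left(217 + F\right)\right)}{4} = 4 - \frac{\left(1 + F\right) \left(217 + 2 F\right)}{4}$)
$-29590 - m{\left(-77 \right)} = -29590 - \left(- \frac{201}{4} - - \frac{16863}{4} - \frac{\left(-77\right)^{2}}{2}\right) = -29590 - \left(- \frac{201}{4} + \frac{16863}{4} - \frac{5929}{2}\right) = -29590 - 1201 = -30791$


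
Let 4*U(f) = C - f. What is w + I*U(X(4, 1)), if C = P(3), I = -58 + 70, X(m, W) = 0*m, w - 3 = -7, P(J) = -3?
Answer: -13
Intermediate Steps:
w = -4 (w = 3 - 7 = -4)
X(m, W) = 0
I = 12
C = -3
U(f) = -¾ - f/4 (U(f) = (-3 - f)/4 = -¾ - f/4)
w + I*U(X(4, 1)) = -4 + 12*(-¾ - ¼*0) = -4 + 12*(-¾ + 0) = -4 + 12*(-¾) = -4 - 9 = -13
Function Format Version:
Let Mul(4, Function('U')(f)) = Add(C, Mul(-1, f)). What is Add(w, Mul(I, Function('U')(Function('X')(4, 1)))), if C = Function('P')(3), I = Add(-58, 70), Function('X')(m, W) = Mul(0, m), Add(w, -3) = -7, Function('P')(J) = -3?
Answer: -13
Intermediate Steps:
w = -4 (w = Add(3, -7) = -4)
Function('X')(m, W) = 0
I = 12
C = -3
Function('U')(f) = Add(Rational(-3, 4), Mul(Rational(-1, 4), f)) (Function('U')(f) = Mul(Rational(1, 4), Add(-3, Mul(-1, f))) = Add(Rational(-3, 4), Mul(Rational(-1, 4), f)))
Add(w, Mul(I, Function('U')(Function('X')(4, 1)))) = Add(-4, Mul(12, Add(Rational(-3, 4), Mul(Rational(-1, 4), 0)))) = Add(-4, Mul(12, Add(Rational(-3, 4), 0))) = Add(-4, Mul(12, Rational(-3, 4))) = Add(-4, -9) = -13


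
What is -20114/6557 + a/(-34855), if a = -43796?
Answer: -413903098/228544235 ≈ -1.8110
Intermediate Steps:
-20114/6557 + a/(-34855) = -20114/6557 - 43796/(-34855) = -20114*1/6557 - 43796*(-1/34855) = -20114/6557 + 43796/34855 = -413903098/228544235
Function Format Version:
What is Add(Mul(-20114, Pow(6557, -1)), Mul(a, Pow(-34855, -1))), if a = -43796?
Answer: Rational(-413903098, 228544235) ≈ -1.8110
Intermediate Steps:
Add(Mul(-20114, Pow(6557, -1)), Mul(a, Pow(-34855, -1))) = Add(Mul(-20114, Pow(6557, -1)), Mul(-43796, Pow(-34855, -1))) = Add(Mul(-20114, Rational(1, 6557)), Mul(-43796, Rational(-1, 34855))) = Add(Rational(-20114, 6557), Rational(43796, 34855)) = Rational(-413903098, 228544235)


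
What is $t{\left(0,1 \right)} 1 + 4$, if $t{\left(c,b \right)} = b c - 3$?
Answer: $1$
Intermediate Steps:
$t{\left(c,b \right)} = -3 + b c$
$t{\left(0,1 \right)} 1 + 4 = \left(-3 + 1 \cdot 0\right) 1 + 4 = \left(-3 + 0\right) 1 + 4 = \left(-3\right) 1 + 4 = -3 + 4 = 1$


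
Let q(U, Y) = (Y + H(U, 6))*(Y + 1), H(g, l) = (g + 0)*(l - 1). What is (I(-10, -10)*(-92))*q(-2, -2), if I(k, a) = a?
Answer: 11040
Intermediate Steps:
H(g, l) = g*(-1 + l)
q(U, Y) = (1 + Y)*(Y + 5*U) (q(U, Y) = (Y + U*(-1 + 6))*(Y + 1) = (Y + U*5)*(1 + Y) = (Y + 5*U)*(1 + Y) = (1 + Y)*(Y + 5*U))
(I(-10, -10)*(-92))*q(-2, -2) = (-10*(-92))*(-2 + (-2)**2 + 5*(-2) + 5*(-2)*(-2)) = 920*(-2 + 4 - 10 + 20) = 920*12 = 11040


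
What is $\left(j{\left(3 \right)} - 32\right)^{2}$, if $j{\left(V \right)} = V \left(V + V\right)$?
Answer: $196$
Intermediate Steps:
$j{\left(V \right)} = 2 V^{2}$ ($j{\left(V \right)} = V 2 V = 2 V^{2}$)
$\left(j{\left(3 \right)} - 32\right)^{2} = \left(2 \cdot 3^{2} - 32\right)^{2} = \left(2 \cdot 9 - 32\right)^{2} = \left(18 - 32\right)^{2} = \left(-14\right)^{2} = 196$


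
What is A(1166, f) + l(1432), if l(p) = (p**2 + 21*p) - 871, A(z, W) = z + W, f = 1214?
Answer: 2082205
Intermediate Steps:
A(z, W) = W + z
l(p) = -871 + p**2 + 21*p
A(1166, f) + l(1432) = (1214 + 1166) + (-871 + 1432**2 + 21*1432) = 2380 + (-871 + 2050624 + 30072) = 2380 + 2079825 = 2082205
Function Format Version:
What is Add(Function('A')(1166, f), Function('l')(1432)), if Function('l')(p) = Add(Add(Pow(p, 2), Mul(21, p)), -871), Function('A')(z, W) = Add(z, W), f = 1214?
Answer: 2082205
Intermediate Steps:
Function('A')(z, W) = Add(W, z)
Function('l')(p) = Add(-871, Pow(p, 2), Mul(21, p))
Add(Function('A')(1166, f), Function('l')(1432)) = Add(Add(1214, 1166), Add(-871, Pow(1432, 2), Mul(21, 1432))) = Add(2380, Add(-871, 2050624, 30072)) = Add(2380, 2079825) = 2082205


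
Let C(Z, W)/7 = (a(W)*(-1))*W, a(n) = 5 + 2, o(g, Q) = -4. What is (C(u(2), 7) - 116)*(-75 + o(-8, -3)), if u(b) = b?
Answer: 36261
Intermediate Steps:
a(n) = 7
C(Z, W) = -49*W (C(Z, W) = 7*((7*(-1))*W) = 7*(-7*W) = -49*W)
(C(u(2), 7) - 116)*(-75 + o(-8, -3)) = (-49*7 - 116)*(-75 - 4) = (-343 - 116)*(-79) = -459*(-79) = 36261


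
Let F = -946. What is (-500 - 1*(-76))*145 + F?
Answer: -62426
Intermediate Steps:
(-500 - 1*(-76))*145 + F = (-500 - 1*(-76))*145 - 946 = (-500 + 76)*145 - 946 = -424*145 - 946 = -61480 - 946 = -62426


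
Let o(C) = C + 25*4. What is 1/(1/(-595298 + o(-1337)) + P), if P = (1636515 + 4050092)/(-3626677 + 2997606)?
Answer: -375262868985/3392260735816 ≈ -0.11062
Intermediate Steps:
o(C) = 100 + C (o(C) = C + 100 = 100 + C)
P = -5686607/629071 (P = 5686607/(-629071) = 5686607*(-1/629071) = -5686607/629071 ≈ -9.0397)
1/(1/(-595298 + o(-1337)) + P) = 1/(1/(-595298 + (100 - 1337)) - 5686607/629071) = 1/(1/(-595298 - 1237) - 5686607/629071) = 1/(1/(-596535) - 5686607/629071) = 1/(-1/596535 - 5686607/629071) = 1/(-3392260735816/375262868985) = -375262868985/3392260735816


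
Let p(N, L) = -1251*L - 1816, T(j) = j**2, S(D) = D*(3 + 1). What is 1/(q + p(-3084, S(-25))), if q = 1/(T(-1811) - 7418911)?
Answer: 4139190/510295899959 ≈ 8.1114e-6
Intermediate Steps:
S(D) = 4*D (S(D) = D*4 = 4*D)
p(N, L) = -1816 - 1251*L
q = -1/4139190 (q = 1/((-1811)**2 - 7418911) = 1/(3279721 - 7418911) = 1/(-4139190) = -1/4139190 ≈ -2.4159e-7)
1/(q + p(-3084, S(-25))) = 1/(-1/4139190 + (-1816 - 5004*(-25))) = 1/(-1/4139190 + (-1816 - 1251*(-100))) = 1/(-1/4139190 + (-1816 + 125100)) = 1/(-1/4139190 + 123284) = 1/(510295899959/4139190) = 4139190/510295899959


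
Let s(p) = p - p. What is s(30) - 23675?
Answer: -23675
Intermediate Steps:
s(p) = 0
s(30) - 23675 = 0 - 23675 = -23675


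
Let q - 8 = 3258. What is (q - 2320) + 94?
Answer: 1040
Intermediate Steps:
q = 3266 (q = 8 + 3258 = 3266)
(q - 2320) + 94 = (3266 - 2320) + 94 = 946 + 94 = 1040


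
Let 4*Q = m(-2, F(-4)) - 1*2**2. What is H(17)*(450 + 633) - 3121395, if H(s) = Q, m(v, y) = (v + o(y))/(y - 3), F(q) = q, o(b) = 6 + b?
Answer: -3122478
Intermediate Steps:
m(v, y) = (6 + v + y)/(-3 + y) (m(v, y) = (v + (6 + y))/(y - 3) = (6 + v + y)/(-3 + y))
Q = -1 (Q = ((6 - 2 - 4)/(-3 - 4) - 1*2**2)/4 = (0/(-7) - 1*4)/4 = (-1/7*0 - 4)/4 = (0 - 4)/4 = (1/4)*(-4) = -1)
H(s) = -1
H(17)*(450 + 633) - 3121395 = -(450 + 633) - 3121395 = -1*1083 - 3121395 = -1083 - 3121395 = -3122478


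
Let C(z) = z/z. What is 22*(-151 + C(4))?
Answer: -3300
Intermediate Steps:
C(z) = 1
22*(-151 + C(4)) = 22*(-151 + 1) = 22*(-150) = -3300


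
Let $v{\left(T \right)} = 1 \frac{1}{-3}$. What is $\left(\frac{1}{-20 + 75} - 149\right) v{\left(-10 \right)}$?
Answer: $\frac{8194}{165} \approx 49.661$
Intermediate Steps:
$v{\left(T \right)} = - \frac{1}{3}$ ($v{\left(T \right)} = 1 \left(- \frac{1}{3}\right) = - \frac{1}{3}$)
$\left(\frac{1}{-20 + 75} - 149\right) v{\left(-10 \right)} = \left(\frac{1}{-20 + 75} - 149\right) \left(- \frac{1}{3}\right) = \left(\frac{1}{55} - 149\right) \left(- \frac{1}{3}\right) = \left(- \frac{8194}{55}\right) \left(- \frac{1}{3}\right) = \frac{8194}{165}$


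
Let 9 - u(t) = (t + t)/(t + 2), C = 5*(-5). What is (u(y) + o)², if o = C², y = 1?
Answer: 3610000/9 ≈ 4.0111e+5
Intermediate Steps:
C = -25
u(t) = 9 - 2*t/(2 + t) (u(t) = 9 - (t + t)/(t + 2) = 9 - 2*t/(2 + t))
o = 625 (o = (-25)² = 625)
(u(y) + o)² = ((18 + 7*1)/(2 + 1) + 625)² = ((18 + 7)/3 + 625)² = ((⅓)*25 + 625)² = (25/3 + 625)² = (1900/3)² = 3610000/9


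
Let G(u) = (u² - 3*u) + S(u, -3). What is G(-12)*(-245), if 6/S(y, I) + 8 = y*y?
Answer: -2999535/68 ≈ -44111.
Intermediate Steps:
S(y, I) = 6/(-8 + y²) (S(y, I) = 6/(-8 + y*y) = 6/(-8 + y²))
G(u) = u² - 3*u + 6/(-8 + u²) (G(u) = (u² - 3*u) + 6/(-8 + u²) = u² - 3*u + 6/(-8 + u²))
G(-12)*(-245) = ((6 - 12*(-8 + (-12)²)*(-3 - 12))/(-8 + (-12)²))*(-245) = ((6 - 12*(-8 + 144)*(-15))/(-8 + 144))*(-245) = ((6 - 12*136*(-15))/136)*(-245) = ((6 + 24480)/136)*(-245) = ((1/136)*24486)*(-245) = (12243/68)*(-245) = -2999535/68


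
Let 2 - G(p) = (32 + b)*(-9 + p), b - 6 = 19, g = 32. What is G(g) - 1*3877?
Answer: -5186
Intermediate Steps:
b = 25 (b = 6 + 19 = 25)
G(p) = 515 - 57*p (G(p) = 2 - (32 + 25)*(-9 + p) = 2 - 57*(-9 + p) = 2 - (-513 + 57*p) = 2 + (513 - 57*p) = 515 - 57*p)
G(g) - 1*3877 = (515 - 57*32) - 1*3877 = (515 - 1824) - 3877 = -1309 - 3877 = -5186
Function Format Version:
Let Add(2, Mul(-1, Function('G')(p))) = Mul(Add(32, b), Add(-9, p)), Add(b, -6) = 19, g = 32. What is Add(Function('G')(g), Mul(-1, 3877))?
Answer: -5186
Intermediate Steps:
b = 25 (b = Add(6, 19) = 25)
Function('G')(p) = Add(515, Mul(-57, p)) (Function('G')(p) = Add(2, Mul(-1, Mul(Add(32, 25), Add(-9, p)))) = Add(2, Mul(-1, Mul(57, Add(-9, p)))) = Add(2, Mul(-1, Add(-513, Mul(57, p)))) = Add(2, Add(513, Mul(-57, p))) = Add(515, Mul(-57, p)))
Add(Function('G')(g), Mul(-1, 3877)) = Add(Add(515, Mul(-57, 32)), Mul(-1, 3877)) = Add(Add(515, -1824), -3877) = Add(-1309, -3877) = -5186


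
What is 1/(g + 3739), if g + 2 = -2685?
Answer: 1/1052 ≈ 0.00095057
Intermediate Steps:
g = -2687 (g = -2 - 2685 = -2687)
1/(g + 3739) = 1/(-2687 + 3739) = 1/1052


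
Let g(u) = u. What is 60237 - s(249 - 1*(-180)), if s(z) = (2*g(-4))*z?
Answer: 63669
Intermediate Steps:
s(z) = -8*z (s(z) = (2*(-4))*z = -8*z)
60237 - s(249 - 1*(-180)) = 60237 - (-8)*(249 - 1*(-180)) = 60237 - (-8)*(249 + 180) = 60237 - (-8)*429 = 60237 - 1*(-3432) = 60237 + 3432 = 63669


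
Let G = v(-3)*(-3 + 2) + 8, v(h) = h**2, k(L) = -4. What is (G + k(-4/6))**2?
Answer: 25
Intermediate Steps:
G = -1 (G = (-3)**2*(-3 + 2) + 8 = 9*(-1) + 8 = -9 + 8 = -1)
(G + k(-4/6))**2 = (-1 - 4)**2 = (-5)**2 = 25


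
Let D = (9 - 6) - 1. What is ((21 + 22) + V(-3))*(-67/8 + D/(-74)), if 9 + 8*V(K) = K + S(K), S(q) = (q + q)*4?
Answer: -191499/592 ≈ -323.48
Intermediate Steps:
D = 2 (D = 3 - 1 = 2)
S(q) = 8*q (S(q) = (2*q)*4 = 8*q)
V(K) = -9/8 + 9*K/8 (V(K) = -9/8 + (K + 8*K)/8 = -9/8 + (9*K)/8 = -9/8 + 9*K/8)
((21 + 22) + V(-3))*(-67/8 + D/(-74)) = ((21 + 22) + (-9/8 + (9/8)*(-3)))*(-67/8 + 2/(-74)) = (43 + (-9/8 - 27/8))*(-67*⅛ + 2*(-1/74)) = (43 - 9/2)*(-67/8 - 1/37) = (77/2)*(-2487/296) = -191499/592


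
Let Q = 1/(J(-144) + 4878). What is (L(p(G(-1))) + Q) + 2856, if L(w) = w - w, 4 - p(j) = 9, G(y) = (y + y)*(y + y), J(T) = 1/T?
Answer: 2006143080/702431 ≈ 2856.0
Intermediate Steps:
G(y) = 4*y² (G(y) = (2*y)*(2*y) = 4*y²)
p(j) = -5 (p(j) = 4 - 1*9 = 4 - 9 = -5)
L(w) = 0
Q = 144/702431 (Q = 1/(1/(-144) + 4878) = 1/(-1/144 + 4878) = 1/(702431/144) = 144/702431 ≈ 0.00020500)
(L(p(G(-1))) + Q) + 2856 = (0 + 144/702431) + 2856 = 144/702431 + 2856 = 2006143080/702431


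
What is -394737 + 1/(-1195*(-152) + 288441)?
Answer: -185558363696/470081 ≈ -3.9474e+5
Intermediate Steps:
-394737 + 1/(-1195*(-152) + 288441) = -394737 + 1/(181640 + 288441) = -394737 + 1/470081 = -185558363696/470081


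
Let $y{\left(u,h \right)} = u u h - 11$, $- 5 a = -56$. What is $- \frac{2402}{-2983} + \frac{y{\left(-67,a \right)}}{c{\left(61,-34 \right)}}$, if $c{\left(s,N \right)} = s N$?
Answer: $- \frac{724805667}{30933710} \approx -23.431$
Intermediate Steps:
$a = \frac{56}{5}$ ($a = \left(- \frac{1}{5}\right) \left(-56\right) = \frac{56}{5} \approx 11.2$)
$c{\left(s,N \right)} = N s$
$y{\left(u,h \right)} = -11 + h u^{2}$ ($y{\left(u,h \right)} = u^{2} h - 11 = h u^{2} - 11 = -11 + h u^{2}$)
$- \frac{2402}{-2983} + \frac{y{\left(-67,a \right)}}{c{\left(61,-34 \right)}} = - \frac{2402}{-2983} + \frac{-11 + \frac{56 \left(-67\right)^{2}}{5}}{\left(-34\right) 61} = \left(-2402\right) \left(- \frac{1}{2983}\right) + \frac{-11 + \frac{56}{5} \cdot 4489}{-2074} = \frac{2402}{2983} + \left(-11 + \frac{251384}{5}\right) \left(- \frac{1}{2074}\right) = \frac{2402}{2983} + \frac{251329}{5} \left(- \frac{1}{2074}\right) = \frac{2402}{2983} - \frac{251329}{10370} = - \frac{724805667}{30933710}$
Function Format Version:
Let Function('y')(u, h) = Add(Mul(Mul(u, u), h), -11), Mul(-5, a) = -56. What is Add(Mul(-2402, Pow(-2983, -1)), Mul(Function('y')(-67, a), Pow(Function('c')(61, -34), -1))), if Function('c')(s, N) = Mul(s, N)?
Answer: Rational(-724805667, 30933710) ≈ -23.431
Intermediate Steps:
a = Rational(56, 5) (a = Mul(Rational(-1, 5), -56) = Rational(56, 5) ≈ 11.200)
Function('c')(s, N) = Mul(N, s)
Function('y')(u, h) = Add(-11, Mul(h, Pow(u, 2))) (Function('y')(u, h) = Add(Mul(Pow(u, 2), h), -11) = Add(Mul(h, Pow(u, 2)), -11) = Add(-11, Mul(h, Pow(u, 2))))
Add(Mul(-2402, Pow(-2983, -1)), Mul(Function('y')(-67, a), Pow(Function('c')(61, -34), -1))) = Add(Mul(-2402, Pow(-2983, -1)), Mul(Add(-11, Mul(Rational(56, 5), Pow(-67, 2))), Pow(Mul(-34, 61), -1))) = Add(Mul(-2402, Rational(-1, 2983)), Mul(Add(-11, Mul(Rational(56, 5), 4489)), Pow(-2074, -1))) = Add(Rational(2402, 2983), Mul(Add(-11, Rational(251384, 5)), Rational(-1, 2074))) = Add(Rational(2402, 2983), Mul(Rational(251329, 5), Rational(-1, 2074))) = Add(Rational(2402, 2983), Rational(-251329, 10370)) = Rational(-724805667, 30933710)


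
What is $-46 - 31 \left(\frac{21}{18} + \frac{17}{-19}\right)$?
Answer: $- \frac{6205}{114} \approx -54.43$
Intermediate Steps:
$-46 - 31 \left(\frac{21}{18} + \frac{17}{-19}\right) = -46 - 31 \left(21 \cdot \frac{1}{18} + 17 \left(- \frac{1}{19}\right)\right) = -46 - 31 \left(\frac{7}{6} - \frac{17}{19}\right) = -46 - \frac{961}{114} = - \frac{6205}{114}$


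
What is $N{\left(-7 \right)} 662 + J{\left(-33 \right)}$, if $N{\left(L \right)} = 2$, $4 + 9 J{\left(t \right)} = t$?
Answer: $\frac{11879}{9} \approx 1319.9$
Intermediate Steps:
$J{\left(t \right)} = - \frac{4}{9} + \frac{t}{9}$
$N{\left(-7 \right)} 662 + J{\left(-33 \right)} = 2 \cdot 662 + \left(- \frac{4}{9} + \frac{1}{9} \left(-33\right)\right) = 1324 - \frac{37}{9} = \frac{11879}{9}$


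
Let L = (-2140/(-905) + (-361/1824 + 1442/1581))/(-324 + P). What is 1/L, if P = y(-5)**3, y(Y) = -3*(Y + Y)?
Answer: 18790475904/2168699 ≈ 8664.4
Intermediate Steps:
y(Y) = -6*Y
P = 27000 (P = (-6*(-5))**3 = 30**3 = 27000)
L = 2168699/18790475904 (L = (-2140/(-905) + (-361/1824 + 1442/1581))/(-324 + 27000) = (-2140*(-1/905) + (-361*1/1824 + 1442*(1/1581)))/26676 = (428/181 + (-19/96 + 1442/1581))*(1/26676) = (428/181 + 36131/50592)*(1/26676) = (28193087/9157152)*(1/26676) = 2168699/18790475904 ≈ 0.00011541)
1/L = 1/(2168699/18790475904) = 18790475904/2168699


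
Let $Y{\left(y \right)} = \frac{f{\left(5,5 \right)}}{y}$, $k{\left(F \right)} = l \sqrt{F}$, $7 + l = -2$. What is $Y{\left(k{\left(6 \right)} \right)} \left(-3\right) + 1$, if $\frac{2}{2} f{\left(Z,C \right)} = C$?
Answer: $1 + \frac{5 \sqrt{6}}{18} \approx 1.6804$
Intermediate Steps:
$f{\left(Z,C \right)} = C$
$l = -9$ ($l = -7 - 2 = -9$)
$k{\left(F \right)} = - 9 \sqrt{F}$
$Y{\left(y \right)} = \frac{5}{y}$
$Y{\left(k{\left(6 \right)} \right)} \left(-3\right) + 1 = \frac{5}{\left(-9\right) \sqrt{6}} \left(-3\right) + 1 = 5 \left(- \frac{\sqrt{6}}{54}\right) \left(-3\right) + 1 = - \frac{5 \sqrt{6}}{54} \left(-3\right) + 1 = \frac{5 \sqrt{6}}{18} + 1 = 1 + \frac{5 \sqrt{6}}{18}$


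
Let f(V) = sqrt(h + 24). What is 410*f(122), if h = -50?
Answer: 410*I*sqrt(26) ≈ 2090.6*I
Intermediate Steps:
f(V) = I*sqrt(26) (f(V) = sqrt(-50 + 24) = sqrt(-26) = I*sqrt(26))
410*f(122) = 410*(I*sqrt(26)) = 410*I*sqrt(26)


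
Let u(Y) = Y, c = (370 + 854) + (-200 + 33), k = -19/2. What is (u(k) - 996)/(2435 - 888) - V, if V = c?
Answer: -3272369/3094 ≈ -1057.7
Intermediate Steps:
k = -19/2 (k = -19*½ = -19/2 ≈ -9.5000)
c = 1057 (c = 1224 - 167 = 1057)
V = 1057
(u(k) - 996)/(2435 - 888) - V = (-19/2 - 996)/(2435 - 888) - 1*1057 = -2011/2/1547 - 1057 = -2011/2*1/1547 - 1057 = -2011/3094 - 1057 = -3272369/3094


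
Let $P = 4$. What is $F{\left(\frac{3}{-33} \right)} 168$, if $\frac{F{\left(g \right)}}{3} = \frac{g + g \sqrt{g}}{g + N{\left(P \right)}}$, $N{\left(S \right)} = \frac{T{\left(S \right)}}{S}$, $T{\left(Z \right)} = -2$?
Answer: $\frac{1008}{13} + \frac{1008 i \sqrt{11}}{143} \approx 77.538 + 23.379 i$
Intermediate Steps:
$N{\left(S \right)} = - \frac{2}{S}$
$F{\left(g \right)} = \frac{3 \left(g + g^{\frac{3}{2}}\right)}{- \frac{1}{2} + g}$ ($F{\left(g \right)} = 3 \frac{g + g \sqrt{g}}{g - \frac{2}{4}} = 3 \frac{g + g^{\frac{3}{2}}}{g - \frac{1}{2}} = 3 \frac{g + g^{\frac{3}{2}}}{- \frac{1}{2} + g} = \frac{3 \left(g + g^{\frac{3}{2}}\right)}{- \frac{1}{2} + g}$)
$F{\left(\frac{3}{-33} \right)} 168 = \frac{6 \left(\frac{3}{-33} + \left(\frac{3}{-33}\right)^{\frac{3}{2}}\right)}{-1 + 2 \frac{3}{-33}} \cdot 168 = \frac{6 \left(3 \left(- \frac{1}{33}\right) + \left(3 \left(- \frac{1}{33}\right)\right)^{\frac{3}{2}}\right)}{-1 + 2 \cdot 3 \left(- \frac{1}{33}\right)} 168 = \frac{6 \left(- \frac{1}{11} + \left(- \frac{1}{11}\right)^{\frac{3}{2}}\right)}{-1 + 2 \left(- \frac{1}{11}\right)} 168 = \frac{6 \left(- \frac{1}{11} - \frac{i \sqrt{11}}{121}\right)}{-1 - \frac{2}{11}} \cdot 168 = \frac{6 \left(- \frac{1}{11} - \frac{i \sqrt{11}}{121}\right)}{- \frac{13}{11}} \cdot 168 = 6 \left(- \frac{11}{13}\right) \left(- \frac{1}{11} - \frac{i \sqrt{11}}{121}\right) 168 = \left(\frac{6}{13} + \frac{6 i \sqrt{11}}{143}\right) 168 = \frac{1008}{13} + \frac{1008 i \sqrt{11}}{143}$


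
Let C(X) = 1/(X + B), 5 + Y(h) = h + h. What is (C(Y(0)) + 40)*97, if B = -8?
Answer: 50343/13 ≈ 3872.5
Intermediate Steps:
Y(h) = -5 + 2*h (Y(h) = -5 + (h + h) = -5 + 2*h)
C(X) = 1/(-8 + X) (C(X) = 1/(X - 8) = 1/(-8 + X))
(C(Y(0)) + 40)*97 = (1/(-8 + (-5 + 2*0)) + 40)*97 = (1/(-8 + (-5 + 0)) + 40)*97 = (1/(-8 - 5) + 40)*97 = (1/(-13) + 40)*97 = (-1/13 + 40)*97 = (519/13)*97 = 50343/13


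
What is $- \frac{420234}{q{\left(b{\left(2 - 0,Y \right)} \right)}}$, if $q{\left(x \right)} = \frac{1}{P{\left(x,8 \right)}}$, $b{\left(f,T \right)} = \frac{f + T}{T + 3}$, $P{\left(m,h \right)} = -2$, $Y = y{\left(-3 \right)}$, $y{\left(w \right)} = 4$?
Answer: $840468$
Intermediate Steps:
$Y = 4$
$b{\left(f,T \right)} = \frac{T + f}{3 + T}$
$q{\left(x \right)} = - \frac{1}{2}$ ($q{\left(x \right)} = \frac{1}{-2} = - \frac{1}{2}$)
$- \frac{420234}{q{\left(b{\left(2 - 0,Y \right)} \right)}} = - \frac{420234}{- \frac{1}{2}} = \left(-420234\right) \left(-2\right) = 840468$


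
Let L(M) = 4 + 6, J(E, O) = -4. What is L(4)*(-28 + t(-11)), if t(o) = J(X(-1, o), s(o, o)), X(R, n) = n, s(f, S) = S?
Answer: -320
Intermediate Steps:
L(M) = 10
t(o) = -4
L(4)*(-28 + t(-11)) = 10*(-28 - 4) = 10*(-32) = -320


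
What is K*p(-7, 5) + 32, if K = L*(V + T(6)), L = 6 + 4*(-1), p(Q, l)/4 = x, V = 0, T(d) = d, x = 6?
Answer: 320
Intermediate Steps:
p(Q, l) = 24 (p(Q, l) = 4*6 = 24)
L = 2 (L = 6 - 4 = 2)
K = 12 (K = 2*(0 + 6) = 2*6 = 12)
K*p(-7, 5) + 32 = 12*24 + 32 = 288 + 32 = 320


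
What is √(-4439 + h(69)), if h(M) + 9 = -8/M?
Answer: 2*I*√5294370/69 ≈ 66.694*I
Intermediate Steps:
h(M) = -9 - 8/M
√(-4439 + h(69)) = √(-4439 + (-9 - 8/69)) = √(-4439 - 629/69) = √(-306920/69) = 2*I*√5294370/69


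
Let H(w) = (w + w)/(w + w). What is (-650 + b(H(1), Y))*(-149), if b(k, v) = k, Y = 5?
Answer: 96701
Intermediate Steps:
H(w) = 1 (H(w) = (2*w)/((2*w)) = (2*w)*(1/(2*w)) = 1)
(-650 + b(H(1), Y))*(-149) = (-650 + 1)*(-149) = -649*(-149) = 96701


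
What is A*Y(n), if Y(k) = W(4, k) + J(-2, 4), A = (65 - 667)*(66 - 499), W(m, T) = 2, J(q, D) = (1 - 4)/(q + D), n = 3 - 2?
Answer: 130333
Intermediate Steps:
n = 1
J(q, D) = -3/(D + q)
A = 260666 (A = -602*(-433) = 260666)
Y(k) = 1/2 (Y(k) = 2 - 3/(4 - 2) = 2 - 3/2 = 1/2)
A*Y(n) = 260666*(1/2) = 130333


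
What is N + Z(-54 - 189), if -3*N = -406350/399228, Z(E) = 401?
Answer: 26704313/66538 ≈ 401.34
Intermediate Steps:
N = 22575/66538 (N = -(-135450)/399228 = -1/3*(-67725/66538) = 22575/66538 ≈ 0.33928)
N + Z(-54 - 189) = 22575/66538 + 401 = 26704313/66538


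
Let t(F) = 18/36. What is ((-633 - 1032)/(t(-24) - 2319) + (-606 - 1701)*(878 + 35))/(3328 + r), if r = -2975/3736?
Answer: -36489018986232/57639917821 ≈ -633.05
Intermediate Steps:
t(F) = 1/2 (t(F) = 18*(1/36) = 1/2)
r = -2975/3736 (r = -2975*1/3736 = -2975/3736 ≈ -0.79631)
((-633 - 1032)/(t(-24) - 2319) + (-606 - 1701)*(878 + 35))/(3328 + r) = ((-633 - 1032)/(1/2 - 2319) + (-606 - 1701)*(878 + 35))/(3328 - 2975/3736) = (-1665/(-4637/2) - 2307*913)/(12430433/3736) = (-1665*(-2/4637) - 2106291)*(3736/12430433) = (3330/4637 - 2106291)*(3736/12430433) = -9766868037/4637*3736/12430433 = -36489018986232/57639917821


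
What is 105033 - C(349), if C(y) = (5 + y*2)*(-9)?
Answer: 111360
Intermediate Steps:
C(y) = -45 - 18*y (C(y) = (5 + 2*y)*(-9) = -45 - 18*y)
105033 - C(349) = 105033 - (-45 - 18*349) = 105033 - (-45 - 6282) = 105033 - 1*(-6327) = 105033 + 6327 = 111360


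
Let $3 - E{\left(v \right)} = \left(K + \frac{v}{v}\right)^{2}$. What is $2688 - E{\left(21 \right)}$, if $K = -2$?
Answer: $2686$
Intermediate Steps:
$E{\left(v \right)} = 2$ ($E{\left(v \right)} = 3 - \left(-2 + \frac{v}{v}\right)^{2} = 3 - \left(-2 + 1\right)^{2} = 3 - \left(-1\right)^{2} = 3 - 1 = 2$)
$2688 - E{\left(21 \right)} = 2688 - 2 = 2686$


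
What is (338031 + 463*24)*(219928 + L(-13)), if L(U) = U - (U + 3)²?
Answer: 76746868545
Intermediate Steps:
L(U) = U - (3 + U)²
(338031 + 463*24)*(219928 + L(-13)) = (338031 + 463*24)*(219928 + (-13 - (3 - 13)²)) = (338031 + 11112)*(219928 + (-13 - 1*(-10)²)) = 349143*(219928 + (-13 - 1*100)) = 349143*(219928 + (-13 - 100)) = 349143*(219928 - 113) = 349143*219815 = 76746868545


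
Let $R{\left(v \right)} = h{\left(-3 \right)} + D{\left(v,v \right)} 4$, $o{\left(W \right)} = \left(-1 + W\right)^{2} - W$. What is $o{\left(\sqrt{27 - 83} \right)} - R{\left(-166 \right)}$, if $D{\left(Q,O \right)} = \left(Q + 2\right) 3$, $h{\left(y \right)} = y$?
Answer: $1916 - 6 i \sqrt{14} \approx 1916.0 - 22.45 i$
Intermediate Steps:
$D{\left(Q,O \right)} = 6 + 3 Q$ ($D{\left(Q,O \right)} = \left(2 + Q\right) 3 = 6 + 3 Q$)
$R{\left(v \right)} = 21 + 12 v$ ($R{\left(v \right)} = -3 + \left(6 + 3 v\right) 4 = -3 + \left(24 + 12 v\right) = 21 + 12 v$)
$o{\left(\sqrt{27 - 83} \right)} - R{\left(-166 \right)} = \left(\left(-1 + \sqrt{27 - 83}\right)^{2} - \sqrt{27 - 83}\right) - \left(21 + 12 \left(-166\right)\right) = \left(\left(-1 + \sqrt{-56}\right)^{2} - \sqrt{-56}\right) - \left(21 - 1992\right) = \left(\left(-1 + 2 i \sqrt{14}\right)^{2} - 2 i \sqrt{14}\right) - -1971 = \left(\left(-1 + 2 i \sqrt{14}\right)^{2} - 2 i \sqrt{14}\right) + 1971 = 1971 + \left(-1 + 2 i \sqrt{14}\right)^{2} - 2 i \sqrt{14}$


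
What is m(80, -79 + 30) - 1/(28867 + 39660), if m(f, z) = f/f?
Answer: 68526/68527 ≈ 0.99999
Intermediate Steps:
m(f, z) = 1
m(80, -79 + 30) - 1/(28867 + 39660) = 1 - 1/(28867 + 39660) = 1 - 1/68527 = 68526/68527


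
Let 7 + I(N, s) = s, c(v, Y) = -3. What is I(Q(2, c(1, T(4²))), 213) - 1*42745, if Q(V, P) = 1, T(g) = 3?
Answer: -42539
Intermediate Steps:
I(N, s) = -7 + s
I(Q(2, c(1, T(4²))), 213) - 1*42745 = (-7 + 213) - 1*42745 = 206 - 42745 = -42539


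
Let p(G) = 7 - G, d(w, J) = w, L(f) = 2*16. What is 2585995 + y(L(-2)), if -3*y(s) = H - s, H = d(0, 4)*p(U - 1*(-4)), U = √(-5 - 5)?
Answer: 7758017/3 ≈ 2.5860e+6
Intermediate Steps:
L(f) = 32
U = I*√10 (U = √(-10) = I*√10 ≈ 3.1623*I)
H = 0 (H = 0*(7 - (I*√10 - 1*(-4))) = 0*(7 - (I*√10 + 4)) = 0*(7 - (4 + I*√10)) = 0*(7 + (-4 - I*√10)) = 0*(3 - I*√10) = 0)
y(s) = s/3 (y(s) = -(0 - s)/3 = -(-1)*s/3 = s/3)
2585995 + y(L(-2)) = 2585995 + (⅓)*32 = 2585995 + 32/3 = 7758017/3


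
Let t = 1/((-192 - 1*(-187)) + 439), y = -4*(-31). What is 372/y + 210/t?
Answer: 91143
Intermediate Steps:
y = 124
t = 1/434 (t = 1/((-192 + 187) + 439) = 1/(-5 + 439) = 1/434 ≈ 0.0023041)
372/y + 210/t = 372/124 + 210/(1/434) = 372*(1/124) + 210*434 = 3 + 91140 = 91143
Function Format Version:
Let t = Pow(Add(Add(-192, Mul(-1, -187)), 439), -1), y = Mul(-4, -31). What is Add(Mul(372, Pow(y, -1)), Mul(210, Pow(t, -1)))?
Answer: 91143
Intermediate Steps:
y = 124
t = Rational(1, 434) (t = Pow(Add(Add(-192, 187), 439), -1) = Pow(Add(-5, 439), -1) = Pow(434, -1) = Rational(1, 434) ≈ 0.0023041)
Add(Mul(372, Pow(y, -1)), Mul(210, Pow(t, -1))) = Add(Mul(372, Pow(124, -1)), Mul(210, Pow(Rational(1, 434), -1))) = Add(Mul(372, Rational(1, 124)), Mul(210, 434)) = Add(3, 91140) = 91143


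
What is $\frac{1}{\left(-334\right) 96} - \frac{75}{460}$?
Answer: $- \frac{120263}{737472} \approx -0.16307$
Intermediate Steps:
$\frac{1}{\left(-334\right) 96} - \frac{75}{460} = \left(- \frac{1}{334}\right) \frac{1}{96} - \frac{15}{92} = - \frac{1}{32064} - \frac{15}{92} = - \frac{120263}{737472}$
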